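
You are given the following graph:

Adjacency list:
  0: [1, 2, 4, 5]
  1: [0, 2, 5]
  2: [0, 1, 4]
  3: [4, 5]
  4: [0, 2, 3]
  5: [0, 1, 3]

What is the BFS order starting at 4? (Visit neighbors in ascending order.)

BFS from vertex 4 (neighbors processed in ascending order):
Visit order: 4, 0, 2, 3, 1, 5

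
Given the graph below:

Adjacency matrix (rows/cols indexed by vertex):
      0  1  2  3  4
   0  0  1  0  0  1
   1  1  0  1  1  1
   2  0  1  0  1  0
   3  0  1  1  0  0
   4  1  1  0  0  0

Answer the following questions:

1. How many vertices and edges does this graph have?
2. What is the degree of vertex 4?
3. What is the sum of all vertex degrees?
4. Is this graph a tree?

Count: 5 vertices, 6 edges.
Vertex 4 has neighbors [0, 1], degree = 2.
Handshaking lemma: 2 * 6 = 12.
A tree on 5 vertices has 4 edges. This graph has 6 edges (2 extra). Not a tree.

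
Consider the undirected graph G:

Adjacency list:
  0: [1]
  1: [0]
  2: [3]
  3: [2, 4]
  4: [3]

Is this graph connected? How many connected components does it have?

Checking connectivity: the graph has 2 connected component(s).
Components: [[0, 1], [2, 3, 4]]. The graph is NOT connected.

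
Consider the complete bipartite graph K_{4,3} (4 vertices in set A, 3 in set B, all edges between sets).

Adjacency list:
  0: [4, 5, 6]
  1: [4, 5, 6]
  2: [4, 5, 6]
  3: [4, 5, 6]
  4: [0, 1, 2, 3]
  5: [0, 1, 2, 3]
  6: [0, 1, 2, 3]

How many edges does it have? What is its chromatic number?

K_{4,3} has 4 * 3 = 12 edges.
Bipartite graphs have chromatic number 2 (color each partition differently).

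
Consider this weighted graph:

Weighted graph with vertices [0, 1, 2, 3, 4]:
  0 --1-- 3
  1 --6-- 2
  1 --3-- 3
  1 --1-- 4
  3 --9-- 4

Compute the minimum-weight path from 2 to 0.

Using Dijkstra's algorithm from vertex 2:
Shortest path: 2 -> 1 -> 3 -> 0
Total weight: 6 + 3 + 1 = 10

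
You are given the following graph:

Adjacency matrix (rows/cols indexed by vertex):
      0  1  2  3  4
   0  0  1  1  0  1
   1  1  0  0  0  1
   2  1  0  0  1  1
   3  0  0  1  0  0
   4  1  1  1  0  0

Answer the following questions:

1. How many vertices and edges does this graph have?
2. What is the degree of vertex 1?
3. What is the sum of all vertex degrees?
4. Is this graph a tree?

Count: 5 vertices, 6 edges.
Vertex 1 has neighbors [0, 4], degree = 2.
Handshaking lemma: 2 * 6 = 12.
A tree on 5 vertices has 4 edges. This graph has 6 edges (2 extra). Not a tree.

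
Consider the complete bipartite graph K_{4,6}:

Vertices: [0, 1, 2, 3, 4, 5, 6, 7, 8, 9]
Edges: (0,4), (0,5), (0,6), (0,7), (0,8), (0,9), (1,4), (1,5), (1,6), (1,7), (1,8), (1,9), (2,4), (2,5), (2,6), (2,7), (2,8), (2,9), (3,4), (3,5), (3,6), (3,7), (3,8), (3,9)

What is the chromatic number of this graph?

K_{4,6} is bipartite: vertices split into two independent sets of size 4 and 6.
Color one set 0, the other 1. No adjacent vertices share a color.
Chromatic number = 2.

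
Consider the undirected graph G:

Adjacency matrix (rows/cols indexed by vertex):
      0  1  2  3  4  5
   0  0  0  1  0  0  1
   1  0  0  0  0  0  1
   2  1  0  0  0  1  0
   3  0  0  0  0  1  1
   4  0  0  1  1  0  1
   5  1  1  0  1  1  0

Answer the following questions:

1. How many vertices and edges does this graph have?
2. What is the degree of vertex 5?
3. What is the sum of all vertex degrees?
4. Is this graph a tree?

Count: 6 vertices, 7 edges.
Vertex 5 has neighbors [0, 1, 3, 4], degree = 4.
Handshaking lemma: 2 * 7 = 14.
A tree on 6 vertices has 5 edges. This graph has 7 edges (2 extra). Not a tree.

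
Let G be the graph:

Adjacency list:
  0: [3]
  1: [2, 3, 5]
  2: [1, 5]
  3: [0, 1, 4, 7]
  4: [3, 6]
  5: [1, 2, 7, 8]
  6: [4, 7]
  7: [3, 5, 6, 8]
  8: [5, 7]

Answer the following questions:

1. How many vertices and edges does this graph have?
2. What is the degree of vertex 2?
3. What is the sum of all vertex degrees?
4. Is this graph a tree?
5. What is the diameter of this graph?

Count: 9 vertices, 12 edges.
Vertex 2 has neighbors [1, 5], degree = 2.
Handshaking lemma: 2 * 12 = 24.
A tree on 9 vertices has 8 edges. This graph has 12 edges (4 extra). Not a tree.
Diameter (longest shortest path) = 3.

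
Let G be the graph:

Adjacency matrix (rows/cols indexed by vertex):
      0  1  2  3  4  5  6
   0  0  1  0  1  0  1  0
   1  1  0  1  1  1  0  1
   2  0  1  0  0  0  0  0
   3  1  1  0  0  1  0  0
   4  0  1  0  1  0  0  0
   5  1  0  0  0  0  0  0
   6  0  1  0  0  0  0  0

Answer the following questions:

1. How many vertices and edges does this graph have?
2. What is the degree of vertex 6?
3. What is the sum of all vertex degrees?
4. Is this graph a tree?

Count: 7 vertices, 8 edges.
Vertex 6 has neighbors [1], degree = 1.
Handshaking lemma: 2 * 8 = 16.
A tree on 7 vertices has 6 edges. This graph has 8 edges (2 extra). Not a tree.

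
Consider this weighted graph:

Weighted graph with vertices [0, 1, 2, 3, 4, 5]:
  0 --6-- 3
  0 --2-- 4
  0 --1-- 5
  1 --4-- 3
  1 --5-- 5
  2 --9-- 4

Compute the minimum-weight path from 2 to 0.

Using Dijkstra's algorithm from vertex 2:
Shortest path: 2 -> 4 -> 0
Total weight: 9 + 2 = 11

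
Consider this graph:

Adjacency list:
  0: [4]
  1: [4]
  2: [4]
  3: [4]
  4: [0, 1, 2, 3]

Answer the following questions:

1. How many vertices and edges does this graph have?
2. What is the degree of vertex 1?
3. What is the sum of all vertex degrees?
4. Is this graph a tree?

Count: 5 vertices, 4 edges.
Vertex 1 has neighbors [4], degree = 1.
Handshaking lemma: 2 * 4 = 8.
A graph is a tree iff it is connected and has exactly n-1 edges. This graph is connected (all 5 vertices in one component) and has 5-1 = 4 edges. It is a tree.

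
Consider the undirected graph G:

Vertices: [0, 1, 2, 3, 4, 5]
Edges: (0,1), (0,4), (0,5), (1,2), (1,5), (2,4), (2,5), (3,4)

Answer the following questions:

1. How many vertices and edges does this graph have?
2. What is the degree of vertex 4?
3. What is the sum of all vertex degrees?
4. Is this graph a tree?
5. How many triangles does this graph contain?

Count: 6 vertices, 8 edges.
Vertex 4 has neighbors [0, 2, 3], degree = 3.
Handshaking lemma: 2 * 8 = 16.
A tree on 6 vertices has 5 edges. This graph has 8 edges (3 extra). Not a tree.
Number of triangles = 2.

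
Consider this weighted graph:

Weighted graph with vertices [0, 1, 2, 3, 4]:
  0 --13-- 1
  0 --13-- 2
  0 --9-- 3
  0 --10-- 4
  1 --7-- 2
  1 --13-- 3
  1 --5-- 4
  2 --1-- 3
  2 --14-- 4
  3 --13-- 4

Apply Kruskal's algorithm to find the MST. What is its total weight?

Applying Kruskal's algorithm (sort edges by weight, add if no cycle):
  Add (2,3) w=1
  Add (1,4) w=5
  Add (1,2) w=7
  Add (0,3) w=9
  Skip (0,4) w=10 (creates cycle)
  Skip (0,2) w=13 (creates cycle)
  Skip (0,1) w=13 (creates cycle)
  Skip (1,3) w=13 (creates cycle)
  Skip (3,4) w=13 (creates cycle)
  Skip (2,4) w=14 (creates cycle)
MST weight = 22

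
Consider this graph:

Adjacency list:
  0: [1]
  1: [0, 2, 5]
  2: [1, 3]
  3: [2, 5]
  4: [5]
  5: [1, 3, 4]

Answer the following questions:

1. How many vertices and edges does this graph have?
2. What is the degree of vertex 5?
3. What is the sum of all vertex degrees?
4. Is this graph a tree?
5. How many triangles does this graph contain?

Count: 6 vertices, 6 edges.
Vertex 5 has neighbors [1, 3, 4], degree = 3.
Handshaking lemma: 2 * 6 = 12.
A tree on 6 vertices has 5 edges. This graph has 6 edges (1 extra). Not a tree.
Number of triangles = 0.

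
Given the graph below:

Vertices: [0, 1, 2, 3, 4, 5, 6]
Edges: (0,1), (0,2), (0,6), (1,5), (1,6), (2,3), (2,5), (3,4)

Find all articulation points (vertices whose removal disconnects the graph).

An articulation point is a vertex whose removal disconnects the graph.
Articulation points: [2, 3]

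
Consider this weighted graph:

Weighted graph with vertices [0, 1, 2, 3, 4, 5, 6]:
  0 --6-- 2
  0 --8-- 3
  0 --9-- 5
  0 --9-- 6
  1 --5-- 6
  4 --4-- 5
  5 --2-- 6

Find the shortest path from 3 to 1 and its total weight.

Using Dijkstra's algorithm from vertex 3:
Shortest path: 3 -> 0 -> 6 -> 1
Total weight: 8 + 9 + 5 = 22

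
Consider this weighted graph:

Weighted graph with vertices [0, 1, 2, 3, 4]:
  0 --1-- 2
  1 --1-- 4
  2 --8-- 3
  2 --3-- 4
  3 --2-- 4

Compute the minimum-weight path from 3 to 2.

Using Dijkstra's algorithm from vertex 3:
Shortest path: 3 -> 4 -> 2
Total weight: 2 + 3 = 5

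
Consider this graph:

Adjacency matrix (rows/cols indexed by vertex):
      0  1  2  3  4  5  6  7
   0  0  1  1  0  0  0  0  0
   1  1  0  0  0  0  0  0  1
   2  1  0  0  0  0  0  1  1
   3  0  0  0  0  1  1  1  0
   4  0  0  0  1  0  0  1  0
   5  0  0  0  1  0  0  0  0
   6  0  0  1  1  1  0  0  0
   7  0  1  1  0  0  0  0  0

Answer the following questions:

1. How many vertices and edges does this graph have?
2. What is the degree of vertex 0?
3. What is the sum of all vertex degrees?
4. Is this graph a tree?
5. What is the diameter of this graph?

Count: 8 vertices, 9 edges.
Vertex 0 has neighbors [1, 2], degree = 2.
Handshaking lemma: 2 * 9 = 18.
A tree on 8 vertices has 7 edges. This graph has 9 edges (2 extra). Not a tree.
Diameter (longest shortest path) = 5.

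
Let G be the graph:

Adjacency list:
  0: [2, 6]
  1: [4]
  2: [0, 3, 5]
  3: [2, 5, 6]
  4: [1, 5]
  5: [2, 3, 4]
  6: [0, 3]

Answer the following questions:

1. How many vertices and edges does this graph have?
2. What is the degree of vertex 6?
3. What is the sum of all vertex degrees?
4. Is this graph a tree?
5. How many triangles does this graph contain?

Count: 7 vertices, 8 edges.
Vertex 6 has neighbors [0, 3], degree = 2.
Handshaking lemma: 2 * 8 = 16.
A tree on 7 vertices has 6 edges. This graph has 8 edges (2 extra). Not a tree.
Number of triangles = 1.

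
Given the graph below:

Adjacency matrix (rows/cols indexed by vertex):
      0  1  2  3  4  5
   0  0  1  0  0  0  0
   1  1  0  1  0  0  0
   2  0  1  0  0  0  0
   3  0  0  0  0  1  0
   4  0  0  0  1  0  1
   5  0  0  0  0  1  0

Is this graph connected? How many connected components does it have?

Checking connectivity: the graph has 2 connected component(s).
Components: [[0, 1, 2], [3, 4, 5]]. The graph is NOT connected.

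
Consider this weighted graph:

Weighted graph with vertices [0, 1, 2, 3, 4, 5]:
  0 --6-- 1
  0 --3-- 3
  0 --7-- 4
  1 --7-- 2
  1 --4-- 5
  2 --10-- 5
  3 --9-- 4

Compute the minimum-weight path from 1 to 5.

Using Dijkstra's algorithm from vertex 1:
Shortest path: 1 -> 5
Total weight: 4 = 4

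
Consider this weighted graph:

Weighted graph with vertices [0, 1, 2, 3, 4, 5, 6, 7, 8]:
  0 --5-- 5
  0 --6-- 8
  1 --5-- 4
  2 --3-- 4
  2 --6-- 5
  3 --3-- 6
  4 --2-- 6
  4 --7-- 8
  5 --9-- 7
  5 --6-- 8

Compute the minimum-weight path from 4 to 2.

Using Dijkstra's algorithm from vertex 4:
Shortest path: 4 -> 2
Total weight: 3 = 3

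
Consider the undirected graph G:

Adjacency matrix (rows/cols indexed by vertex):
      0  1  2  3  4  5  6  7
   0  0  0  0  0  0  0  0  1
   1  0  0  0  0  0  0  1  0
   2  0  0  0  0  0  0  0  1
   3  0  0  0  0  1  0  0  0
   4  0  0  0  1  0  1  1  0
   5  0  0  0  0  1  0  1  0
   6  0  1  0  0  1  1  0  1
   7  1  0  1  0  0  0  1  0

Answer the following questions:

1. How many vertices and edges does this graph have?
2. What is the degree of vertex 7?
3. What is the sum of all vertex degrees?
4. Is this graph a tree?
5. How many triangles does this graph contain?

Count: 8 vertices, 8 edges.
Vertex 7 has neighbors [0, 2, 6], degree = 3.
Handshaking lemma: 2 * 8 = 16.
A tree on 8 vertices has 7 edges. This graph has 8 edges (1 extra). Not a tree.
Number of triangles = 1.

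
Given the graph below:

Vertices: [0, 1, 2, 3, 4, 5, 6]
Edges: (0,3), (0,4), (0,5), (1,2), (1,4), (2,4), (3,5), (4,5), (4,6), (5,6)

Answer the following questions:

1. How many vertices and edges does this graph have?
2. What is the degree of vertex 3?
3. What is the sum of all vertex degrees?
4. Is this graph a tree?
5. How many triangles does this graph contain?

Count: 7 vertices, 10 edges.
Vertex 3 has neighbors [0, 5], degree = 2.
Handshaking lemma: 2 * 10 = 20.
A tree on 7 vertices has 6 edges. This graph has 10 edges (4 extra). Not a tree.
Number of triangles = 4.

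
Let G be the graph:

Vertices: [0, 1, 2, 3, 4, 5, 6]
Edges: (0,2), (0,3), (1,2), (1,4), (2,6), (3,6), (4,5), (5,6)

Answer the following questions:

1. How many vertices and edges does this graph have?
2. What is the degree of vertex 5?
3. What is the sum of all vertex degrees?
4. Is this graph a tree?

Count: 7 vertices, 8 edges.
Vertex 5 has neighbors [4, 6], degree = 2.
Handshaking lemma: 2 * 8 = 16.
A tree on 7 vertices has 6 edges. This graph has 8 edges (2 extra). Not a tree.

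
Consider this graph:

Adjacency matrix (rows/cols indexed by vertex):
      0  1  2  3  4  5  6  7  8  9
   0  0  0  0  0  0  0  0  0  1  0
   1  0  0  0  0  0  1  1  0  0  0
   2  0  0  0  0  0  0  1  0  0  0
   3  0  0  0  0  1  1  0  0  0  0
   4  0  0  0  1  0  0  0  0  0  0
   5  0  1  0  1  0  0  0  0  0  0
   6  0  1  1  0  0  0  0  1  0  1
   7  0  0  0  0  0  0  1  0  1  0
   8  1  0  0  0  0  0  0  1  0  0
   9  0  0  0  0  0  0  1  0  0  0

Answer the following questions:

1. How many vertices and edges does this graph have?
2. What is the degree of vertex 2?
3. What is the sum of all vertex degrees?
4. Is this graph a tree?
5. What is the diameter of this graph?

Count: 10 vertices, 9 edges.
Vertex 2 has neighbors [6], degree = 1.
Handshaking lemma: 2 * 9 = 18.
A graph is a tree iff it is connected and has exactly n-1 edges. This graph is connected (all 10 vertices in one component) and has 10-1 = 9 edges. It is a tree.
Diameter (longest shortest path) = 7.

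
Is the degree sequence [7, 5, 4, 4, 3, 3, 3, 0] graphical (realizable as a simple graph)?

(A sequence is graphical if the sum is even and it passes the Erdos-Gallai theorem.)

Sum of degrees = 29. Sum is odd, so the sequence is NOT graphical.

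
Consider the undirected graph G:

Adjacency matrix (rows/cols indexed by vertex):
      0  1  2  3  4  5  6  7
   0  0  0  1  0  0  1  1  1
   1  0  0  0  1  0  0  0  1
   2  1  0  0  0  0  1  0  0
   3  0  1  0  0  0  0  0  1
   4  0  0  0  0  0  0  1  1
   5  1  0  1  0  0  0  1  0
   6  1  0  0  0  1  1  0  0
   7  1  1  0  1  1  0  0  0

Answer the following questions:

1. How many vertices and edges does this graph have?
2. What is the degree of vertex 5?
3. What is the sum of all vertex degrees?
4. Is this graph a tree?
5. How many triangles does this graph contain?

Count: 8 vertices, 11 edges.
Vertex 5 has neighbors [0, 2, 6], degree = 3.
Handshaking lemma: 2 * 11 = 22.
A tree on 8 vertices has 7 edges. This graph has 11 edges (4 extra). Not a tree.
Number of triangles = 3.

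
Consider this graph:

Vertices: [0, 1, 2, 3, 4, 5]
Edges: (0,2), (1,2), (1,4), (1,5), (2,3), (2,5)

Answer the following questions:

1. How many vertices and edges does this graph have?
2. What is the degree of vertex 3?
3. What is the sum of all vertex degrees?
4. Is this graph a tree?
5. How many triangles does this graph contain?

Count: 6 vertices, 6 edges.
Vertex 3 has neighbors [2], degree = 1.
Handshaking lemma: 2 * 6 = 12.
A tree on 6 vertices has 5 edges. This graph has 6 edges (1 extra). Not a tree.
Number of triangles = 1.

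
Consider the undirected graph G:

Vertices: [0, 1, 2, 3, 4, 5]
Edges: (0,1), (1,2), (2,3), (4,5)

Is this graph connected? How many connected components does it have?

Checking connectivity: the graph has 2 connected component(s).
Components: [[0, 1, 2, 3], [4, 5]]. The graph is NOT connected.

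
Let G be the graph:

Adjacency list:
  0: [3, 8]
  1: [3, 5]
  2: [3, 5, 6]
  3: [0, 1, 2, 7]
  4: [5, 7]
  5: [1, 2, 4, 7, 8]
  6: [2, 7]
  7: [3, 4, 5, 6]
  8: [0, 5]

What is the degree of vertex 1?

Vertex 1 has neighbors [3, 5], so deg(1) = 2.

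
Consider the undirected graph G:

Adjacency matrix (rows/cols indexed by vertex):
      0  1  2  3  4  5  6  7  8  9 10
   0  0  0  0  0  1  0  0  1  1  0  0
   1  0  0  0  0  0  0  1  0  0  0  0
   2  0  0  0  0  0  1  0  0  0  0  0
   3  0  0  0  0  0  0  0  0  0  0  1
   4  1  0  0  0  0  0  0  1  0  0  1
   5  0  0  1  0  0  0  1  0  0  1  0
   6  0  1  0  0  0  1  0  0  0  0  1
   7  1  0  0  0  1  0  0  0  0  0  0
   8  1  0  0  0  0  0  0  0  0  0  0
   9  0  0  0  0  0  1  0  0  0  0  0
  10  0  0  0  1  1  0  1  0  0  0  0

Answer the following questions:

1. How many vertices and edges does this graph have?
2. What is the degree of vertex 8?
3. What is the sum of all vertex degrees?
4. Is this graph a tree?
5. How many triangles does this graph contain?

Count: 11 vertices, 11 edges.
Vertex 8 has neighbors [0], degree = 1.
Handshaking lemma: 2 * 11 = 22.
A tree on 11 vertices has 10 edges. This graph has 11 edges (1 extra). Not a tree.
Number of triangles = 1.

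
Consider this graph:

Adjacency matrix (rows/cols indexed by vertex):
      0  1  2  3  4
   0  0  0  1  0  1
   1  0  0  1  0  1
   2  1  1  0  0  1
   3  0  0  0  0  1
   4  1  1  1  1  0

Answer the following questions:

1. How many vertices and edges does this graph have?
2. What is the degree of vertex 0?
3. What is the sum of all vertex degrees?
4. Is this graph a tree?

Count: 5 vertices, 6 edges.
Vertex 0 has neighbors [2, 4], degree = 2.
Handshaking lemma: 2 * 6 = 12.
A tree on 5 vertices has 4 edges. This graph has 6 edges (2 extra). Not a tree.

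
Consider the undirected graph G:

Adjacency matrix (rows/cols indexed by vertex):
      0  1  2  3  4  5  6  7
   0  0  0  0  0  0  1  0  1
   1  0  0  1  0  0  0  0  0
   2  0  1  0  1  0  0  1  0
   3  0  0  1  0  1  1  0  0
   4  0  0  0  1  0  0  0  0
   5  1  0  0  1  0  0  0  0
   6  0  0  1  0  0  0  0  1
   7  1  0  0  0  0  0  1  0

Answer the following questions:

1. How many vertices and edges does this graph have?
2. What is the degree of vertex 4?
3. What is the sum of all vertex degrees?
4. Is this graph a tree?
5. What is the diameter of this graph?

Count: 8 vertices, 8 edges.
Vertex 4 has neighbors [3], degree = 1.
Handshaking lemma: 2 * 8 = 16.
A tree on 8 vertices has 7 edges. This graph has 8 edges (1 extra). Not a tree.
Diameter (longest shortest path) = 4.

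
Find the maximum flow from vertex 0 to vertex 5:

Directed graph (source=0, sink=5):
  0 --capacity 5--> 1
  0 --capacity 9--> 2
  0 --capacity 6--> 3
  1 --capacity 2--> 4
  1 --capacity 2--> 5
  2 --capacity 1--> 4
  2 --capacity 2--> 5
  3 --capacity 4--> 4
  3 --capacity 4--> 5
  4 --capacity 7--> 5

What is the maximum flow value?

Computing max flow:
  Flow on (0->1): 4/5
  Flow on (0->2): 3/9
  Flow on (0->3): 6/6
  Flow on (1->4): 2/2
  Flow on (1->5): 2/2
  Flow on (2->4): 1/1
  Flow on (2->5): 2/2
  Flow on (3->4): 2/4
  Flow on (3->5): 4/4
  Flow on (4->5): 5/7
Maximum flow = 13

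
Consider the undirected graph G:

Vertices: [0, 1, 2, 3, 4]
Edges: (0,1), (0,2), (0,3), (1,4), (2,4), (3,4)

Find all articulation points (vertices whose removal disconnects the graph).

No articulation points. The graph is biconnected.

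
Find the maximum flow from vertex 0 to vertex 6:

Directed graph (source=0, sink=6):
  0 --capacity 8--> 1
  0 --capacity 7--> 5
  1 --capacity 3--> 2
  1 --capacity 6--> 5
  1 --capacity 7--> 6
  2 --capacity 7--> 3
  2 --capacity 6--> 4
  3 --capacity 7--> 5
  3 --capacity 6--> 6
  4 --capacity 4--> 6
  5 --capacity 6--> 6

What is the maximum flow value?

Computing max flow:
  Flow on (0->1): 8/8
  Flow on (0->5): 6/7
  Flow on (1->2): 1/3
  Flow on (1->6): 7/7
  Flow on (2->3): 1/7
  Flow on (3->6): 1/6
  Flow on (5->6): 6/6
Maximum flow = 14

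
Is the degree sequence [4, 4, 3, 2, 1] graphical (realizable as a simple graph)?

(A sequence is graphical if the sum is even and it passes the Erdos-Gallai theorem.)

Sum of degrees = 14. Sum is even but fails Erdos-Gallai. The sequence is NOT graphical.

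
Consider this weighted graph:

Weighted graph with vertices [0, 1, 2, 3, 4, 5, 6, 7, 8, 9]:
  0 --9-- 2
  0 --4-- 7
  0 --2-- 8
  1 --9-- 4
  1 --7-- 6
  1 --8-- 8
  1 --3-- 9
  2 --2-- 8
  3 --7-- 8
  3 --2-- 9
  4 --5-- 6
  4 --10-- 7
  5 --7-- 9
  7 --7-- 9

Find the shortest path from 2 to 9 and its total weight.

Using Dijkstra's algorithm from vertex 2:
Shortest path: 2 -> 8 -> 3 -> 9
Total weight: 2 + 7 + 2 = 11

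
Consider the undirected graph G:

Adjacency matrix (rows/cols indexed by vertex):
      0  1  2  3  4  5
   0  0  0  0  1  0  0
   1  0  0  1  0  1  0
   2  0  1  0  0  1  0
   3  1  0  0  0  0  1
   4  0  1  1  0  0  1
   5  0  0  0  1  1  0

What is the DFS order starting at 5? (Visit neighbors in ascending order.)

DFS from vertex 5 (neighbors processed in ascending order):
Visit order: 5, 3, 0, 4, 1, 2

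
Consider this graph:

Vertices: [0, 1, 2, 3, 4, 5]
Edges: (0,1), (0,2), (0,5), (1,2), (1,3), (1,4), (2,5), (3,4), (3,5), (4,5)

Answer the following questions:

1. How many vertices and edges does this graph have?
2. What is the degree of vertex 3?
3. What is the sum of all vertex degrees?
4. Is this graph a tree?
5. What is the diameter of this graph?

Count: 6 vertices, 10 edges.
Vertex 3 has neighbors [1, 4, 5], degree = 3.
Handshaking lemma: 2 * 10 = 20.
A tree on 6 vertices has 5 edges. This graph has 10 edges (5 extra). Not a tree.
Diameter (longest shortest path) = 2.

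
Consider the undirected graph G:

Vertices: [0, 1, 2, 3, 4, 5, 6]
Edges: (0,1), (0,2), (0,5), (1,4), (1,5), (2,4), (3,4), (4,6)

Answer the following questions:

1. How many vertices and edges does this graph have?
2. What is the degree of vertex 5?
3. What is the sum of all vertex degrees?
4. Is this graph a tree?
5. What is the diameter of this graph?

Count: 7 vertices, 8 edges.
Vertex 5 has neighbors [0, 1], degree = 2.
Handshaking lemma: 2 * 8 = 16.
A tree on 7 vertices has 6 edges. This graph has 8 edges (2 extra). Not a tree.
Diameter (longest shortest path) = 3.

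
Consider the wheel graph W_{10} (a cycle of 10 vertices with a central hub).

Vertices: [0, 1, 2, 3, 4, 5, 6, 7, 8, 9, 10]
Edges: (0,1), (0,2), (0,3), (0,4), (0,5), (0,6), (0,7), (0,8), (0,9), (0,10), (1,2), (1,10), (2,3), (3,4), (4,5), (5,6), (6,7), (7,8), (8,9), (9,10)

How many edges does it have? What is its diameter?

Wheel graph W_{10}: 10 cycle edges + 10 spoke edges = 20 edges.
The hub is distance 1 from all cycle vertices. Max distance between cycle vertices through hub is 2.
Diameter = 2.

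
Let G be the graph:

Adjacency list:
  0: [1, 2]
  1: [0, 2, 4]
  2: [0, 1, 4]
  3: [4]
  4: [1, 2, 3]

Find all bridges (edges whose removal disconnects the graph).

A bridge is an edge whose removal increases the number of connected components.
Bridges found: (3,4)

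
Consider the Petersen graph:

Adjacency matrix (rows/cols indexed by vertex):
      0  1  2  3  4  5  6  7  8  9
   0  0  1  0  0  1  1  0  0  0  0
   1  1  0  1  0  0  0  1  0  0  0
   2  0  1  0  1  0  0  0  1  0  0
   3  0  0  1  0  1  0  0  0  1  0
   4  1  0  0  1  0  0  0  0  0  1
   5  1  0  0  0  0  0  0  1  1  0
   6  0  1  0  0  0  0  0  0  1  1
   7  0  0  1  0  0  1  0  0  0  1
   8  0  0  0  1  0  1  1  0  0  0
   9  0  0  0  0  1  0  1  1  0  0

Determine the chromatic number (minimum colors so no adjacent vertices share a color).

The Petersen graph contains odd cycles (e.g. the outer 5-cycle), so chi >= 3.
A proper 3-coloring exists (it is a well-known 3-chromatic graph).
Chromatic number = 3.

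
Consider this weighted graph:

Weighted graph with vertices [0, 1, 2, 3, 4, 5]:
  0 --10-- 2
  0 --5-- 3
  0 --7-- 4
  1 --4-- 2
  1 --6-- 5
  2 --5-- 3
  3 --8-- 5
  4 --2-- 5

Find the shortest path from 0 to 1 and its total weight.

Using Dijkstra's algorithm from vertex 0:
Shortest path: 0 -> 2 -> 1
Total weight: 10 + 4 = 14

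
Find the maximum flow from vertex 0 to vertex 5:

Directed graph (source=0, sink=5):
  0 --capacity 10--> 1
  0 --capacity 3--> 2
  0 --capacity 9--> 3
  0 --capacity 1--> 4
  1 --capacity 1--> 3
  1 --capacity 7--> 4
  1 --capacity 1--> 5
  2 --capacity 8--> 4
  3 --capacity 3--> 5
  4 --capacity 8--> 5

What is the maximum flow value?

Computing max flow:
  Flow on (0->1): 9/10
  Flow on (0->3): 2/9
  Flow on (0->4): 1/1
  Flow on (1->3): 1/1
  Flow on (1->4): 7/7
  Flow on (1->5): 1/1
  Flow on (3->5): 3/3
  Flow on (4->5): 8/8
Maximum flow = 12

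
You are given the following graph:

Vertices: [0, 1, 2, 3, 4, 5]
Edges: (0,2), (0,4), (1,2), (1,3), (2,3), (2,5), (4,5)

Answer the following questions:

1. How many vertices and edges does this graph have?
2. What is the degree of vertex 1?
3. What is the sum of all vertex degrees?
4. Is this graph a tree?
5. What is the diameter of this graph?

Count: 6 vertices, 7 edges.
Vertex 1 has neighbors [2, 3], degree = 2.
Handshaking lemma: 2 * 7 = 14.
A tree on 6 vertices has 5 edges. This graph has 7 edges (2 extra). Not a tree.
Diameter (longest shortest path) = 3.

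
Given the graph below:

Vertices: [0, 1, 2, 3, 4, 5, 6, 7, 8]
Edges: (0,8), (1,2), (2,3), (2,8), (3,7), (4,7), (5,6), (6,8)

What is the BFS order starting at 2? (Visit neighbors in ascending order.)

BFS from vertex 2 (neighbors processed in ascending order):
Visit order: 2, 1, 3, 8, 7, 0, 6, 4, 5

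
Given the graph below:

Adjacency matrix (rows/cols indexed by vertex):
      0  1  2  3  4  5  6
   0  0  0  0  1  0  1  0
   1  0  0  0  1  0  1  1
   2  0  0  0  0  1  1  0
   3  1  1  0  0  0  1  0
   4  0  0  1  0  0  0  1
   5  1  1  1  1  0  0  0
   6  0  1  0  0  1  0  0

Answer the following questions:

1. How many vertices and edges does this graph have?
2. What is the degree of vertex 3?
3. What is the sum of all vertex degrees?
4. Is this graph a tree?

Count: 7 vertices, 9 edges.
Vertex 3 has neighbors [0, 1, 5], degree = 3.
Handshaking lemma: 2 * 9 = 18.
A tree on 7 vertices has 6 edges. This graph has 9 edges (3 extra). Not a tree.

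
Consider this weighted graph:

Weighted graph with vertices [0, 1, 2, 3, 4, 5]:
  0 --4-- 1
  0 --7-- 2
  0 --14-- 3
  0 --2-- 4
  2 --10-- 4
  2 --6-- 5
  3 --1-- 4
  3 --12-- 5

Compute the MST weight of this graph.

Applying Kruskal's algorithm (sort edges by weight, add if no cycle):
  Add (3,4) w=1
  Add (0,4) w=2
  Add (0,1) w=4
  Add (2,5) w=6
  Add (0,2) w=7
  Skip (2,4) w=10 (creates cycle)
  Skip (3,5) w=12 (creates cycle)
  Skip (0,3) w=14 (creates cycle)
MST weight = 20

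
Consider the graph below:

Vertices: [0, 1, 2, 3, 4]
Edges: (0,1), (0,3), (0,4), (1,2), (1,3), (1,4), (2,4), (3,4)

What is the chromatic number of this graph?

The graph has a maximum clique of size 4 (lower bound on chromatic number).
A valid 4-coloring: {0: 2, 1: 0, 2: 2, 3: 3, 4: 1}.
Chromatic number = 4.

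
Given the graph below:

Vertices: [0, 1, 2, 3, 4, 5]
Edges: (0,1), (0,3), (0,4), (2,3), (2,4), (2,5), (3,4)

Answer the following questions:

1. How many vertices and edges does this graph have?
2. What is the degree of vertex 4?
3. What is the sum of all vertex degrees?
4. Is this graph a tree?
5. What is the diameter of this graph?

Count: 6 vertices, 7 edges.
Vertex 4 has neighbors [0, 2, 3], degree = 3.
Handshaking lemma: 2 * 7 = 14.
A tree on 6 vertices has 5 edges. This graph has 7 edges (2 extra). Not a tree.
Diameter (longest shortest path) = 4.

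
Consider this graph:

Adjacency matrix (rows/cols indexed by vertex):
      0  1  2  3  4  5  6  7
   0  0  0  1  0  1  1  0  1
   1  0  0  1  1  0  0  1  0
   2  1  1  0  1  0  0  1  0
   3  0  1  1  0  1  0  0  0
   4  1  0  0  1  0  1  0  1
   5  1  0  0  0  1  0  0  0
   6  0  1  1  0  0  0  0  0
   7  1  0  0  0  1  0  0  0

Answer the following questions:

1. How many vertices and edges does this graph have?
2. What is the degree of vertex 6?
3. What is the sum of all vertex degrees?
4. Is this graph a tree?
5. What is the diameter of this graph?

Count: 8 vertices, 12 edges.
Vertex 6 has neighbors [1, 2], degree = 2.
Handshaking lemma: 2 * 12 = 24.
A tree on 8 vertices has 7 edges. This graph has 12 edges (5 extra). Not a tree.
Diameter (longest shortest path) = 3.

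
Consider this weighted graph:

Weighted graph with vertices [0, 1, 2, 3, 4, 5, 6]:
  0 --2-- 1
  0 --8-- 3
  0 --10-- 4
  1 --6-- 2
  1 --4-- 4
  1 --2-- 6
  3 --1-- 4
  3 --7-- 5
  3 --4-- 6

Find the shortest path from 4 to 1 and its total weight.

Using Dijkstra's algorithm from vertex 4:
Shortest path: 4 -> 1
Total weight: 4 = 4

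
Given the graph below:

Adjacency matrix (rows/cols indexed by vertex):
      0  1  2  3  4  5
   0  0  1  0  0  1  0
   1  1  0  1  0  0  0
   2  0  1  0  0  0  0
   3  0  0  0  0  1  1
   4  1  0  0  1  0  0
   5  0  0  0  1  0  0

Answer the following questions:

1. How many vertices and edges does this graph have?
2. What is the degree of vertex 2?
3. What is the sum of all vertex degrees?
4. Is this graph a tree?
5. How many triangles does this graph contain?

Count: 6 vertices, 5 edges.
Vertex 2 has neighbors [1], degree = 1.
Handshaking lemma: 2 * 5 = 10.
A graph is a tree iff it is connected and has exactly n-1 edges. This graph is connected (all 6 vertices in one component) and has 6-1 = 5 edges. It is a tree.
Number of triangles = 0.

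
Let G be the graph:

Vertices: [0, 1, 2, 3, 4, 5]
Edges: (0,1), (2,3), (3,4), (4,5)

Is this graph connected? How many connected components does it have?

Checking connectivity: the graph has 2 connected component(s).
Components: [[0, 1], [2, 3, 4, 5]]. The graph is NOT connected.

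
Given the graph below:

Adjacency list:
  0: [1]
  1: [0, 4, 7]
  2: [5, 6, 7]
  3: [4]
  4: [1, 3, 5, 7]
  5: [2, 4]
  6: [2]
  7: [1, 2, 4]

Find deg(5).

Vertex 5 has neighbors [2, 4], so deg(5) = 2.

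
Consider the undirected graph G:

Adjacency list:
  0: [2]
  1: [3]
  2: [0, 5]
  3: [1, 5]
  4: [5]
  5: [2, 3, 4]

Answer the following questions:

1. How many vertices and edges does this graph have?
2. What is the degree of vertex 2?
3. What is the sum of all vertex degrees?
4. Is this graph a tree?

Count: 6 vertices, 5 edges.
Vertex 2 has neighbors [0, 5], degree = 2.
Handshaking lemma: 2 * 5 = 10.
A graph is a tree iff it is connected and has exactly n-1 edges. This graph is connected (all 6 vertices in one component) and has 6-1 = 5 edges. It is a tree.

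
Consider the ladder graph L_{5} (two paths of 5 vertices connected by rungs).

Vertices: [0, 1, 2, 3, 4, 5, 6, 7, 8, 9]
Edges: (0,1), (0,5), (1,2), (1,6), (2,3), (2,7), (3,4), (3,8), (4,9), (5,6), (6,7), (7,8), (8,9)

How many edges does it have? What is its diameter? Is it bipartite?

Ladder graph L_{5}: 5 rungs + 2 * (5-1) path edges = 5 + 8 = 13 edges.
Diameter = 5.
Ladder graphs are bipartite (alternating coloring along each path).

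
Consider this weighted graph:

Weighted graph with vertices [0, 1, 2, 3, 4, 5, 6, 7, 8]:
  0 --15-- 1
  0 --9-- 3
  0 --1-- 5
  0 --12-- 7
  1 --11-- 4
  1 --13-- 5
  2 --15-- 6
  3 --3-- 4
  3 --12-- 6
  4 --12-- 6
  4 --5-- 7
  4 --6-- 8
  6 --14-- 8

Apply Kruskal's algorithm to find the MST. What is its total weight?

Applying Kruskal's algorithm (sort edges by weight, add if no cycle):
  Add (0,5) w=1
  Add (3,4) w=3
  Add (4,7) w=5
  Add (4,8) w=6
  Add (0,3) w=9
  Add (1,4) w=11
  Skip (0,7) w=12 (creates cycle)
  Add (3,6) w=12
  Skip (4,6) w=12 (creates cycle)
  Skip (1,5) w=13 (creates cycle)
  Skip (6,8) w=14 (creates cycle)
  Skip (0,1) w=15 (creates cycle)
  Add (2,6) w=15
MST weight = 62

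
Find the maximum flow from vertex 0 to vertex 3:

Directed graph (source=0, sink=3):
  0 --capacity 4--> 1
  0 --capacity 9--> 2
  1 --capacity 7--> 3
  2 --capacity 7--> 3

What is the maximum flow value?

Computing max flow:
  Flow on (0->1): 4/4
  Flow on (0->2): 7/9
  Flow on (1->3): 4/7
  Flow on (2->3): 7/7
Maximum flow = 11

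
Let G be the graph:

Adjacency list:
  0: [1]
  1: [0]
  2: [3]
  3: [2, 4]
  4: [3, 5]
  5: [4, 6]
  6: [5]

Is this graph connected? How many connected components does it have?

Checking connectivity: the graph has 2 connected component(s).
Components: [[0, 1], [2, 3, 4, 5, 6]]. The graph is NOT connected.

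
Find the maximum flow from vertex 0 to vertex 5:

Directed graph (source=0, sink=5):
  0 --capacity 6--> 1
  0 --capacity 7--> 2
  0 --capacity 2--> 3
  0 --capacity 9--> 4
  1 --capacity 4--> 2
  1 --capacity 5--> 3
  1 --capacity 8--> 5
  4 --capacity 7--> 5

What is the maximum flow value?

Computing max flow:
  Flow on (0->1): 6/6
  Flow on (0->4): 7/9
  Flow on (1->5): 6/8
  Flow on (4->5): 7/7
Maximum flow = 13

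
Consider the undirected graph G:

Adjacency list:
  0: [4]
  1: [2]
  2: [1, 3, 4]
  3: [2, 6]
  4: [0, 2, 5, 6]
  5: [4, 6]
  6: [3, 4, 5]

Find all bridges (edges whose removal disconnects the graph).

A bridge is an edge whose removal increases the number of connected components.
Bridges found: (0,4), (1,2)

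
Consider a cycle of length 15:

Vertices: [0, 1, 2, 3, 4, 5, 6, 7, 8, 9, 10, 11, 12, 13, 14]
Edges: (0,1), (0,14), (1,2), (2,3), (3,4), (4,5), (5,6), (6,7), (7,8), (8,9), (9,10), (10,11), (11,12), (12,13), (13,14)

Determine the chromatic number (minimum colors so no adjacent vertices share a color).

This is an odd cycle (C_15). Odd cycles are not bipartite (any 2-coloring forces two adjacent vertices to match), and 3 colors suffice.
Chromatic number = 3.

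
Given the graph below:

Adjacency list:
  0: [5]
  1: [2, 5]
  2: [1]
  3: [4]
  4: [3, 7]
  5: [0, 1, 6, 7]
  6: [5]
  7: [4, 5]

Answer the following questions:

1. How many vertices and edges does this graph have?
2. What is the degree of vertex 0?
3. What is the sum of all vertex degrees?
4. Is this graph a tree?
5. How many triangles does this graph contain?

Count: 8 vertices, 7 edges.
Vertex 0 has neighbors [5], degree = 1.
Handshaking lemma: 2 * 7 = 14.
A graph is a tree iff it is connected and has exactly n-1 edges. This graph is connected (all 8 vertices in one component) and has 8-1 = 7 edges. It is a tree.
Number of triangles = 0.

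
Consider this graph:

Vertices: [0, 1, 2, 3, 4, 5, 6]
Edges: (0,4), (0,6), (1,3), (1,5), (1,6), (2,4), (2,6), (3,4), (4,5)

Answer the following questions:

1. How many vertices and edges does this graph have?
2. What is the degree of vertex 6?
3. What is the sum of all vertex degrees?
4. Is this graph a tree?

Count: 7 vertices, 9 edges.
Vertex 6 has neighbors [0, 1, 2], degree = 3.
Handshaking lemma: 2 * 9 = 18.
A tree on 7 vertices has 6 edges. This graph has 9 edges (3 extra). Not a tree.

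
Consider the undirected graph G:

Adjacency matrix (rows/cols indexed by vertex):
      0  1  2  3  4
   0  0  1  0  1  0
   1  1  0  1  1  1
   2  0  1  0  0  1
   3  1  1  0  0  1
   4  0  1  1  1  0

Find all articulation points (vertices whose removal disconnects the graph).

No articulation points. The graph is biconnected.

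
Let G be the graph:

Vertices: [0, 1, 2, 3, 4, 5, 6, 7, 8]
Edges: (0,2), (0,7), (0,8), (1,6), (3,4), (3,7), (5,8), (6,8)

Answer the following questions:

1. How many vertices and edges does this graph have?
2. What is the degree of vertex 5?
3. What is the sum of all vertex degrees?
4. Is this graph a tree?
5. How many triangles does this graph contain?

Count: 9 vertices, 8 edges.
Vertex 5 has neighbors [8], degree = 1.
Handshaking lemma: 2 * 8 = 16.
A graph is a tree iff it is connected and has exactly n-1 edges. This graph is connected (all 9 vertices in one component) and has 9-1 = 8 edges. It is a tree.
Number of triangles = 0.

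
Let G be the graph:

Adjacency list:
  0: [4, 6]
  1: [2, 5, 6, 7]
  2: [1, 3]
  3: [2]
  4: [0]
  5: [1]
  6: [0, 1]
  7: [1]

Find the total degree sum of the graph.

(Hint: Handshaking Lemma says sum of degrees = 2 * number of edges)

Count edges: 7 edges.
By Handshaking Lemma: sum of degrees = 2 * 7 = 14.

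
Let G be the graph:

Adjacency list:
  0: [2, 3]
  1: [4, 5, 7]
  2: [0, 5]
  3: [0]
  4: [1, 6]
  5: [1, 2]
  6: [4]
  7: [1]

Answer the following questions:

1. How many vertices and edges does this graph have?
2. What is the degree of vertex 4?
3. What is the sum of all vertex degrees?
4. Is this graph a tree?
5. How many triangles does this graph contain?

Count: 8 vertices, 7 edges.
Vertex 4 has neighbors [1, 6], degree = 2.
Handshaking lemma: 2 * 7 = 14.
A graph is a tree iff it is connected and has exactly n-1 edges. This graph is connected (all 8 vertices in one component) and has 8-1 = 7 edges. It is a tree.
Number of triangles = 0.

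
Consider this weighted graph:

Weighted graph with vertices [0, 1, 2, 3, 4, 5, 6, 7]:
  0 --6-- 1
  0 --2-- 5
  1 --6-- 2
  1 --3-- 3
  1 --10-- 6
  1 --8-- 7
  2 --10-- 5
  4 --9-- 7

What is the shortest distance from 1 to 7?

Using Dijkstra's algorithm from vertex 1:
Shortest path: 1 -> 7
Total weight: 8 = 8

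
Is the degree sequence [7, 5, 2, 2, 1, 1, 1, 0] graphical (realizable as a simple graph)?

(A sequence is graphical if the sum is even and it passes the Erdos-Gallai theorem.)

Sum of degrees = 19. Sum is odd, so the sequence is NOT graphical.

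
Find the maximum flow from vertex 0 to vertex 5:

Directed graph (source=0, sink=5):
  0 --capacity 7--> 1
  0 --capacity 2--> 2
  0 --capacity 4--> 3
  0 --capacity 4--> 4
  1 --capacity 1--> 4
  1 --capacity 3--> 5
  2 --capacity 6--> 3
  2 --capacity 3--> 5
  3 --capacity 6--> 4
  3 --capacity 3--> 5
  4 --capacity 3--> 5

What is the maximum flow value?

Computing max flow:
  Flow on (0->1): 4/7
  Flow on (0->2): 2/2
  Flow on (0->3): 3/4
  Flow on (0->4): 2/4
  Flow on (1->4): 1/1
  Flow on (1->5): 3/3
  Flow on (2->5): 2/3
  Flow on (3->5): 3/3
  Flow on (4->5): 3/3
Maximum flow = 11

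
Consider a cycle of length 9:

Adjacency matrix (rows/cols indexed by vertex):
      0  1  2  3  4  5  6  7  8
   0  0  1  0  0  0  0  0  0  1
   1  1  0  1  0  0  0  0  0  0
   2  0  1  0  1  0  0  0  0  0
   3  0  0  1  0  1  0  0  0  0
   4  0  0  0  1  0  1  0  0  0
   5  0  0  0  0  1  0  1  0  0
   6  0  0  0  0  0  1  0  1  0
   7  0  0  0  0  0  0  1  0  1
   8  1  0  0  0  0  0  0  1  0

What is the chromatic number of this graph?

This is an odd cycle (C_9). Odd cycles are not bipartite (any 2-coloring forces two adjacent vertices to match), and 3 colors suffice.
Chromatic number = 3.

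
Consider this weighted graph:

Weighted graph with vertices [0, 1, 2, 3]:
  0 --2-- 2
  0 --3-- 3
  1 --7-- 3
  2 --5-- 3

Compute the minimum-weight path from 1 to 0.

Using Dijkstra's algorithm from vertex 1:
Shortest path: 1 -> 3 -> 0
Total weight: 7 + 3 = 10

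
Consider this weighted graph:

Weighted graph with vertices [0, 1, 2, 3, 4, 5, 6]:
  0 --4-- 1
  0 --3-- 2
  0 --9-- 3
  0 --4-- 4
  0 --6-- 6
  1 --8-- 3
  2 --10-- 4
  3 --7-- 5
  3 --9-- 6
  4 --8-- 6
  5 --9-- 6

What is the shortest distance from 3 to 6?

Using Dijkstra's algorithm from vertex 3:
Shortest path: 3 -> 6
Total weight: 9 = 9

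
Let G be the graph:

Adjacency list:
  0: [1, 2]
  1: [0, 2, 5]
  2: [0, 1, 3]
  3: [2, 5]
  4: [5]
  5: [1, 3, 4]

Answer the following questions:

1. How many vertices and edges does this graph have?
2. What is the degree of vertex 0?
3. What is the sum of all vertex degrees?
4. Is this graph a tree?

Count: 6 vertices, 7 edges.
Vertex 0 has neighbors [1, 2], degree = 2.
Handshaking lemma: 2 * 7 = 14.
A tree on 6 vertices has 5 edges. This graph has 7 edges (2 extra). Not a tree.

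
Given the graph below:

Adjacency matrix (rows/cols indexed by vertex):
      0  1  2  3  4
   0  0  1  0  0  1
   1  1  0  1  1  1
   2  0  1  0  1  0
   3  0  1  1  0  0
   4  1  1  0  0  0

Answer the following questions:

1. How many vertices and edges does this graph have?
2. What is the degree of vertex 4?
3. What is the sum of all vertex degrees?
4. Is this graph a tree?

Count: 5 vertices, 6 edges.
Vertex 4 has neighbors [0, 1], degree = 2.
Handshaking lemma: 2 * 6 = 12.
A tree on 5 vertices has 4 edges. This graph has 6 edges (2 extra). Not a tree.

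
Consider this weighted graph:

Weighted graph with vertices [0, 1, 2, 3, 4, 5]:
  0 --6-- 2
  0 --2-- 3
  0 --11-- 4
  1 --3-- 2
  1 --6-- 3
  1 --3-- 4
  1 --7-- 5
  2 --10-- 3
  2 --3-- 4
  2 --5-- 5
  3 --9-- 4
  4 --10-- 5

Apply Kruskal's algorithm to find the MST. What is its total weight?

Applying Kruskal's algorithm (sort edges by weight, add if no cycle):
  Add (0,3) w=2
  Add (1,4) w=3
  Add (1,2) w=3
  Skip (2,4) w=3 (creates cycle)
  Add (2,5) w=5
  Add (0,2) w=6
  Skip (1,3) w=6 (creates cycle)
  Skip (1,5) w=7 (creates cycle)
  Skip (3,4) w=9 (creates cycle)
  Skip (2,3) w=10 (creates cycle)
  Skip (4,5) w=10 (creates cycle)
  Skip (0,4) w=11 (creates cycle)
MST weight = 19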